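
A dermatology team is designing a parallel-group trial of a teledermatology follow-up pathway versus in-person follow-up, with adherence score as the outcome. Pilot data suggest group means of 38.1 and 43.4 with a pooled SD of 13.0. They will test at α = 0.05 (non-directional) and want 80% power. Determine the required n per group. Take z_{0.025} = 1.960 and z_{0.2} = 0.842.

n = 95 per group

Cohen's d = |M₁ − M₂| / SD_pooled = |38.1 − 43.4| / 13.0 = 5.3 / 13.0 = 0.408.
For two independent groups with equal n: n = 2·((z_{α/2} + z_β) / d)².
z_{α/2} + z_β = 1.960 + 0.842 = 2.802.
n = 2 × (2.802 / 0.408)² = 2 × 6.868² = 2 × 47.16 = 94.3.
Round up to the next whole participant.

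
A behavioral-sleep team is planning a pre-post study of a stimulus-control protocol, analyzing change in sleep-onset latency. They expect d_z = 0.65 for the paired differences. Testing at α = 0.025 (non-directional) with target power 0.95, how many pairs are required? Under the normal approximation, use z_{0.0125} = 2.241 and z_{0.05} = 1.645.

n = 36 pairs

For a paired (one-sample on differences) test: n = ((z_{α/2} + z_β) / d)².
z_{α/2} + z_β = 2.241 + 1.645 = 3.886.
n = (3.886 / 0.65)² = 5.978² = 35.74.
Round up.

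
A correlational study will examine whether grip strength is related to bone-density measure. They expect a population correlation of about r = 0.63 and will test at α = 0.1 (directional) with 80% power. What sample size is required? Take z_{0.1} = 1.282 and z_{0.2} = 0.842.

n = 12

Fisher's z: C = ½·ln((1+r)/(1−r)) = ½·ln(4.4054) = 0.7414.
n = ((z_{α} + z_β)/C)² + 3.
(1.282 + 0.842) / 0.7414 = 2.124 / 0.7414 = 2.865.
n = 2.865² + 3 = 8.21 + 3 = 11.2.
Round up.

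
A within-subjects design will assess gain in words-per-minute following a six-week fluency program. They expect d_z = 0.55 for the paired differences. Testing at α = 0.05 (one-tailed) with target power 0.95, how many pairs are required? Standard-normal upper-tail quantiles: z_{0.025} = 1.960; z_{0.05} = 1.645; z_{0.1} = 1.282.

n = 36 pairs

For a paired (one-sample on differences) test: n = ((z_{α} + z_β) / d)².
z_{α} + z_β = 1.645 + 1.645 = 3.290.
n = (3.290 / 0.55)² = 5.982² = 35.78.
Round up.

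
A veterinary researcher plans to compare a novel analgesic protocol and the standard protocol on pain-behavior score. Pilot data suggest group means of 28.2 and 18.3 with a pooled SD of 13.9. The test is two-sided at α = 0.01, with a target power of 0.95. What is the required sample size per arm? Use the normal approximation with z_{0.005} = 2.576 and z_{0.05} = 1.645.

Cohen's d = |M₁ − M₂| / SD_pooled = |28.2 − 18.3| / 13.9 = 9.9 / 13.9 = 0.712.
For two independent groups with equal n: n = 2·((z_{α/2} + z_β) / d)².
z_{α/2} + z_β = 2.576 + 1.645 = 4.221.
n = 2 × (4.221 / 0.712)² = 2 × 5.928² = 2 × 35.15 = 70.3.
Round up to the next whole participant.

n = 71 per group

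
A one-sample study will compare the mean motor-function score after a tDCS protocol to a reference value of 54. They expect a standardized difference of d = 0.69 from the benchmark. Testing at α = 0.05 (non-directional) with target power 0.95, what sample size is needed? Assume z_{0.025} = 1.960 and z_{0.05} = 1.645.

For a one-sample test: n = ((z_{α/2} + z_β) / d)².
z_{α/2} + z_β = 1.960 + 1.645 = 3.605.
n = (3.605 / 0.69)² = 5.225² = 27.30.
Round up.

n = 28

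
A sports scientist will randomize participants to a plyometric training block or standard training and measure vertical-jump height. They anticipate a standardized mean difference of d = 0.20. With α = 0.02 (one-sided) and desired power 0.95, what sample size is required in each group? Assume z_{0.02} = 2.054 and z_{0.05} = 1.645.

For two independent groups with equal n: n = 2·((z_{α} + z_β) / d)².
z_{α} + z_β = 2.054 + 1.645 = 3.699.
n = 2 × (3.699 / 0.20)² = 2 × 18.495² = 2 × 342.07 = 684.1.
Round up to the next whole participant.

n = 685 per group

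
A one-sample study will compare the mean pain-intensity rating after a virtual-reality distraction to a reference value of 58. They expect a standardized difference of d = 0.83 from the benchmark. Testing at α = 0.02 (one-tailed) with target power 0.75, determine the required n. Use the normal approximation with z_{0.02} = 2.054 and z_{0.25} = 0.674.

n = 11

For a one-sample test: n = ((z_{α} + z_β) / d)².
z_{α} + z_β = 2.054 + 0.674 = 2.728.
n = (2.728 / 0.83)² = 3.287² = 10.80.
Round up.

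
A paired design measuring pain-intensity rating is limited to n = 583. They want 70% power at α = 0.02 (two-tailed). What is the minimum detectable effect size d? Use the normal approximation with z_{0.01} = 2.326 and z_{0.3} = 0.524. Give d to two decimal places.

d_min ≈ 0.12

For a single sample (or paired design) of n = 583: d_min = (z_{α/2} + z_β)/√n.
z-sum = 2.326 + 0.524 = 2.850.
d_min = 2.850 / √583 = 2.850 / 24.145 = 0.118.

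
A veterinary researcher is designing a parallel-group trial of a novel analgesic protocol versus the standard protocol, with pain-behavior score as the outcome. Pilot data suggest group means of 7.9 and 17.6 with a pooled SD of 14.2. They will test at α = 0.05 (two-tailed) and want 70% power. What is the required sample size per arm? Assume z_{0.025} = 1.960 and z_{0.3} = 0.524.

n = 27 per group

Cohen's d = |M₁ − M₂| / SD_pooled = |7.9 − 17.6| / 14.2 = 9.7 / 14.2 = 0.683.
For two independent groups with equal n: n = 2·((z_{α/2} + z_β) / d)².
z_{α/2} + z_β = 1.960 + 0.524 = 2.484.
n = 2 × (2.484 / 0.683)² = 2 × 3.637² = 2 × 13.23 = 26.5.
Round up to the next whole participant.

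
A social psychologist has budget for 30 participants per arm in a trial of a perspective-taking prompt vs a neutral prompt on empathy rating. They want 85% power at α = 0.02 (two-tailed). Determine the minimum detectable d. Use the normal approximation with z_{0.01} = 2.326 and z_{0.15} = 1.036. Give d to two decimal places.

For two independent groups of n = 30 each: d_min = (z_{α/2} + z_β)·√(2/n).
z-sum = 2.326 + 1.036 = 3.362.
d_min = 3.362 × √(2/30) = 3.362 × 0.2582 = 0.868.

d_min ≈ 0.87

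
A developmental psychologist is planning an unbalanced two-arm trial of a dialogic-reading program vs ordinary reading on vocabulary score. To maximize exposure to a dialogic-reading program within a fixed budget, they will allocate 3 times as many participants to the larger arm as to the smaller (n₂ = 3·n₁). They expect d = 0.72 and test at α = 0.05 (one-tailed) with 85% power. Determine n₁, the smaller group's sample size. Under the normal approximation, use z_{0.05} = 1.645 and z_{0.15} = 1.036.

n₁ = 19

With allocation ratio k = n₂/n₁ = 3, Var(x̄₁−x̄₂) = σ²(1/n₁ + 1/(k·n₁)) = σ²·(k+1)/(k·n₁).
So n₁ = (1 + 1/k)·((z_{α} + z_β)/d)² = 1.333 × (2.681/0.72)².
n₁ = 1.333 × 13.87 = 18.5.
Round up: n₁ = 19, giving n₂ = 3 × 19 = 57.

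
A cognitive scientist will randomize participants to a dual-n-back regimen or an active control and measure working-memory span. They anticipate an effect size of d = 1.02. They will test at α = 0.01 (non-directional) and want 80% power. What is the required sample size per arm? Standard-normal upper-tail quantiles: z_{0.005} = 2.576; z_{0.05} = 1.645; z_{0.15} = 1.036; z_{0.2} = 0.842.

n = 23 per group

For two independent groups with equal n: n = 2·((z_{α/2} + z_β) / d)².
z_{α/2} + z_β = 2.576 + 0.842 = 3.418.
n = 2 × (3.418 / 1.02)² = 2 × 3.351² = 2 × 11.23 = 22.5.
Round up to the next whole participant.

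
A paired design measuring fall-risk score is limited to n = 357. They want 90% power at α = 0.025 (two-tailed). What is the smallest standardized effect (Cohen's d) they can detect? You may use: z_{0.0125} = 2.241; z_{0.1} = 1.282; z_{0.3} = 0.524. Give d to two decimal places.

For a single sample (or paired design) of n = 357: d_min = (z_{α/2} + z_β)/√n.
z-sum = 2.241 + 1.282 = 3.523.
d_min = 3.523 / √357 = 3.523 / 18.894 = 0.186.

d_min ≈ 0.19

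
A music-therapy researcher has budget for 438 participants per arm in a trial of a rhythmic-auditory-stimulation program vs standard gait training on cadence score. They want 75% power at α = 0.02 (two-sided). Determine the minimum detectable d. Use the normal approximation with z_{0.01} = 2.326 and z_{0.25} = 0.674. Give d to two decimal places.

d_min ≈ 0.20

For two independent groups of n = 438 each: d_min = (z_{α/2} + z_β)·√(2/n).
z-sum = 2.326 + 0.674 = 3.000.
d_min = 3.000 × √(2/438) = 3.000 × 0.0676 = 0.203.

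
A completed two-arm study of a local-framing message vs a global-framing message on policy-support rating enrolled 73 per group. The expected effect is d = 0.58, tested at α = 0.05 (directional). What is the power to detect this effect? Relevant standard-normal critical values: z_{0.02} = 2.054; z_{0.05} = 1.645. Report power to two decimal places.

power ≈ 0.97

For two equal groups, power = Φ(d·√(n/2) − z_{α}).
d·√(n/2) = 0.58 × √(73/2) = 0.58 × 6.042 = 3.504.
z_β = 3.504 − 1.645 = 1.859.
Power = Φ(1.859) = 0.968.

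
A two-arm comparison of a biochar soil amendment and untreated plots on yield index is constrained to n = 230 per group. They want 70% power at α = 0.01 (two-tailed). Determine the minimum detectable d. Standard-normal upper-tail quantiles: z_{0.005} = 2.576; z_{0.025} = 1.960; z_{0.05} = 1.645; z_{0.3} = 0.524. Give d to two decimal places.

For two independent groups of n = 230 each: d_min = (z_{α/2} + z_β)·√(2/n).
z-sum = 2.576 + 0.524 = 3.100.
d_min = 3.100 × √(2/230) = 3.100 × 0.0933 = 0.289.

d_min ≈ 0.29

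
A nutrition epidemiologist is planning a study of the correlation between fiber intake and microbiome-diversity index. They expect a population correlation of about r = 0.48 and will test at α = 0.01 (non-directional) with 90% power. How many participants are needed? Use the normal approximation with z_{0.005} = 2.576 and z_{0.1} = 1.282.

Fisher's z: C = ½·ln((1+r)/(1−r)) = ½·ln(2.8462) = 0.5230.
n = ((z_{α/2} + z_β)/C)² + 3.
(2.576 + 1.282) / 0.5230 = 3.858 / 0.5230 = 7.377.
n = 7.377² + 3 = 54.42 + 3 = 57.4.
Round up.

n = 58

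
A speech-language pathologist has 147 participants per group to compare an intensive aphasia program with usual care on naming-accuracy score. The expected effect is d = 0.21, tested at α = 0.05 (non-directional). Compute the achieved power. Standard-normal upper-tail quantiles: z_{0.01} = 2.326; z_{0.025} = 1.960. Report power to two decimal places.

For two equal groups, power = Φ(d·√(n/2) − z_{α/2}).
d·√(n/2) = 0.21 × √(147/2) = 0.21 × 8.573 = 1.800.
z_β = 1.800 − 1.960 = -0.160.
Power = Φ(-0.160) = 0.437.

power ≈ 0.44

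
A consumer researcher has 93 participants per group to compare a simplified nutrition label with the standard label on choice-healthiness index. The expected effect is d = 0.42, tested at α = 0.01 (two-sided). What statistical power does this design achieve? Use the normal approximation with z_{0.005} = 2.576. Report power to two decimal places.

For two equal groups, power = Φ(d·√(n/2) − z_{α/2}).
d·√(n/2) = 0.42 × √(93/2) = 0.42 × 6.819 = 2.864.
z_β = 2.864 − 2.576 = 0.288.
Power = Φ(0.288) = 0.613.

power ≈ 0.61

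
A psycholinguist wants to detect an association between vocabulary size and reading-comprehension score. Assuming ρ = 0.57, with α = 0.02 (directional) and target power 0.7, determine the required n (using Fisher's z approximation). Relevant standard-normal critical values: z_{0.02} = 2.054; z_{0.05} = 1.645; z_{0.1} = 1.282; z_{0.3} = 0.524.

n = 19

Fisher's z: C = ½·ln((1+r)/(1−r)) = ½·ln(3.6512) = 0.6475.
n = ((z_{α} + z_β)/C)² + 3.
(2.054 + 0.524) / 0.6475 = 2.578 / 0.6475 = 3.981.
n = 3.981² + 3 = 15.85 + 3 = 18.9.
Round up.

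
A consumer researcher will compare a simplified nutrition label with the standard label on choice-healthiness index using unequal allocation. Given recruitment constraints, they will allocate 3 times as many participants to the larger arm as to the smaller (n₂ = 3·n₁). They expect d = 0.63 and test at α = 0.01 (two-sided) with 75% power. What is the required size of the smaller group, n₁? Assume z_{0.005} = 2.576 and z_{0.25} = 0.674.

n₁ = 36

With allocation ratio k = n₂/n₁ = 3, Var(x̄₁−x̄₂) = σ²(1/n₁ + 1/(k·n₁)) = σ²·(k+1)/(k·n₁).
So n₁ = (1 + 1/k)·((z_{α/2} + z_β)/d)² = 1.333 × (3.250/0.63)².
n₁ = 1.333 × 26.61 = 35.5.
Round up: n₁ = 36, giving n₂ = 3 × 36 = 108.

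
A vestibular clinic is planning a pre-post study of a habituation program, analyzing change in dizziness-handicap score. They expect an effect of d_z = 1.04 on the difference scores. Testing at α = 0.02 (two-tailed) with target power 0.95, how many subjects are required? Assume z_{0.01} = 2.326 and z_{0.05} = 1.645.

n = 15 pairs

For a paired (one-sample on differences) test: n = ((z_{α/2} + z_β) / d)².
z_{α/2} + z_β = 2.326 + 1.645 = 3.971.
n = (3.971 / 1.04)² = 3.818² = 14.58.
Round up.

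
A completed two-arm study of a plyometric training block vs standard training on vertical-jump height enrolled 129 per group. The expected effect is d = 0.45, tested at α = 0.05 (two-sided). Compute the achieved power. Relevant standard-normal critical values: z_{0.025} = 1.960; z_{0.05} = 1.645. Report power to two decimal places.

For two equal groups, power = Φ(d·√(n/2) − z_{α/2}).
d·√(n/2) = 0.45 × √(129/2) = 0.45 × 8.031 = 3.614.
z_β = 3.614 − 1.960 = 1.654.
Power = Φ(1.654) = 0.951.

power ≈ 0.95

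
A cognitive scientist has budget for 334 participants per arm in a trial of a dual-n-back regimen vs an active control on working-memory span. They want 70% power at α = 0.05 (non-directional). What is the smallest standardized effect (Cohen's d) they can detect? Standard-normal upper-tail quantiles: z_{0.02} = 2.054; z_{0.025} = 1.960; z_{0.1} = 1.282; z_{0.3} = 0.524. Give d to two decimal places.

For two independent groups of n = 334 each: d_min = (z_{α/2} + z_β)·√(2/n).
z-sum = 1.960 + 0.524 = 2.484.
d_min = 2.484 × √(2/334) = 2.484 × 0.0774 = 0.192.

d_min ≈ 0.19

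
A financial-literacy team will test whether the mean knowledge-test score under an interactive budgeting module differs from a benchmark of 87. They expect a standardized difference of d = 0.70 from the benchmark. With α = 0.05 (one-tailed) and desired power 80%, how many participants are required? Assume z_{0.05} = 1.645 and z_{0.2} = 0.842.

n = 13

For a one-sample test: n = ((z_{α} + z_β) / d)².
z_{α} + z_β = 1.645 + 0.842 = 2.487.
n = (2.487 / 0.70)² = 3.553² = 12.62.
Round up.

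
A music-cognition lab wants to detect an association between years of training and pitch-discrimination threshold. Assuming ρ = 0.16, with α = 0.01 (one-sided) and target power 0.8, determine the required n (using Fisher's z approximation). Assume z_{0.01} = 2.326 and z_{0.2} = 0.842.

n = 389

Fisher's z: C = ½·ln((1+r)/(1−r)) = ½·ln(1.3810) = 0.1614.
n = ((z_{α} + z_β)/C)² + 3.
(2.326 + 0.842) / 0.1614 = 3.168 / 0.1614 = 19.628.
n = 19.628² + 3 = 385.27 + 3 = 388.3.
Round up.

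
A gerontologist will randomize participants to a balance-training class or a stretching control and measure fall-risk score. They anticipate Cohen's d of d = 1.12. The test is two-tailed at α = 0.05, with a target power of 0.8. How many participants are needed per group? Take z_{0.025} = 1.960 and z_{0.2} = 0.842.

For two independent groups with equal n: n = 2·((z_{α/2} + z_β) / d)².
z_{α/2} + z_β = 1.960 + 0.842 = 2.802.
n = 2 × (2.802 / 1.12)² = 2 × 2.502² = 2 × 6.26 = 12.5.
Round up to the next whole participant.

n = 13 per group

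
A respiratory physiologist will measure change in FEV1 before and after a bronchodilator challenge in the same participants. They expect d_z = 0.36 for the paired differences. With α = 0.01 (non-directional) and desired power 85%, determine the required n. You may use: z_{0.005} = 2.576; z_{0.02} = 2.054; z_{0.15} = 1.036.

For a paired (one-sample on differences) test: n = ((z_{α/2} + z_β) / d)².
z_{α/2} + z_β = 2.576 + 1.036 = 3.612.
n = (3.612 / 0.36)² = 10.033² = 100.67.
Round up.

n = 101 pairs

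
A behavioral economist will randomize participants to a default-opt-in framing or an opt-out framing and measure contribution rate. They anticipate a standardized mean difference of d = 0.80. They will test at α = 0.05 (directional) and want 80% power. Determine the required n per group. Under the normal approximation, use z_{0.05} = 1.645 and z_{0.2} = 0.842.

For two independent groups with equal n: n = 2·((z_{α} + z_β) / d)².
z_{α} + z_β = 1.645 + 0.842 = 2.487.
n = 2 × (2.487 / 0.80)² = 2 × 3.109² = 2 × 9.66 = 19.3.
Round up to the next whole participant.

n = 20 per group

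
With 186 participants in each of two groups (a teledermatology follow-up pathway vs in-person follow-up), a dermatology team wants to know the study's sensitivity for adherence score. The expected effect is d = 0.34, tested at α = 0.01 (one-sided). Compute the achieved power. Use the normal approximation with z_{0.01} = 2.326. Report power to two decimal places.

For two equal groups, power = Φ(d·√(n/2) − z_{α}).
d·√(n/2) = 0.34 × √(186/2) = 0.34 × 9.644 = 3.279.
z_β = 3.279 − 2.326 = 0.953.
Power = Φ(0.953) = 0.830.

power ≈ 0.83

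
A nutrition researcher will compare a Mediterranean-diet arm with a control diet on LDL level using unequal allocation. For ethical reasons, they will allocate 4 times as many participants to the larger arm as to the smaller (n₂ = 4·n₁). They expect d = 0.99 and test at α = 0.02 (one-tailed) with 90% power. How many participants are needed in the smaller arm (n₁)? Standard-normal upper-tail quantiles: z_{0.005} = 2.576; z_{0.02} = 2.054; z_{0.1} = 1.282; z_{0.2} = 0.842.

n₁ = 15

With allocation ratio k = n₂/n₁ = 4, Var(x̄₁−x̄₂) = σ²(1/n₁ + 1/(k·n₁)) = σ²·(k+1)/(k·n₁).
So n₁ = (1 + 1/k)·((z_{α} + z_β)/d)² = 1.250 × (3.336/0.99)².
n₁ = 1.250 × 11.35 = 14.2.
Round up: n₁ = 15, giving n₂ = 4 × 15 = 60.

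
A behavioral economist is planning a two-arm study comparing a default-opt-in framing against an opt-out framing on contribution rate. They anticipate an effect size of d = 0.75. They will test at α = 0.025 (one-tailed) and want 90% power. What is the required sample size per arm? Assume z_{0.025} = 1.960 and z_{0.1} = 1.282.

n = 38 per group

For two independent groups with equal n: n = 2·((z_{α} + z_β) / d)².
z_{α} + z_β = 1.960 + 1.282 = 3.242.
n = 2 × (3.242 / 0.75)² = 2 × 4.323² = 2 × 18.69 = 37.4.
Round up to the next whole participant.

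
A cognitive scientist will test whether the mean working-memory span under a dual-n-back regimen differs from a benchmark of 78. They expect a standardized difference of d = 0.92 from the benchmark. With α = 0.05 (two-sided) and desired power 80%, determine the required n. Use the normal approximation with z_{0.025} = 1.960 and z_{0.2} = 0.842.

For a one-sample test: n = ((z_{α/2} + z_β) / d)².
z_{α/2} + z_β = 1.960 + 0.842 = 2.802.
n = (2.802 / 0.92)² = 3.046² = 9.28.
Round up.

n = 10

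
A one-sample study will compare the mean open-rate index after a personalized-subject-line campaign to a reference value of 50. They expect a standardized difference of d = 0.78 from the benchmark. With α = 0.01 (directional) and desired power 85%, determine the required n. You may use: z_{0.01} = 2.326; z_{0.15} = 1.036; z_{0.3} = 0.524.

For a one-sample test: n = ((z_{α} + z_β) / d)².
z_{α} + z_β = 2.326 + 1.036 = 3.362.
n = (3.362 / 0.78)² = 4.310² = 18.58.
Round up.

n = 19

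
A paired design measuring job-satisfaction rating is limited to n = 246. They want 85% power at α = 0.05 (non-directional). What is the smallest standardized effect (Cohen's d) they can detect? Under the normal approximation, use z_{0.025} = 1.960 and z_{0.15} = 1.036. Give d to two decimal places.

d_min ≈ 0.19

For a single sample (or paired design) of n = 246: d_min = (z_{α/2} + z_β)/√n.
z-sum = 1.960 + 1.036 = 2.996.
d_min = 2.996 / √246 = 2.996 / 15.684 = 0.191.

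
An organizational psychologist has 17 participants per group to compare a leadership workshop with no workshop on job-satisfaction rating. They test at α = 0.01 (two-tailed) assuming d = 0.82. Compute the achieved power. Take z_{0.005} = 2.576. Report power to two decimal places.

power ≈ 0.43

For two equal groups, power = Φ(d·√(n/2) − z_{α/2}).
d·√(n/2) = 0.82 × √(17/2) = 0.82 × 2.915 = 2.391.
z_β = 2.391 − 2.576 = -0.185.
Power = Φ(-0.185) = 0.426.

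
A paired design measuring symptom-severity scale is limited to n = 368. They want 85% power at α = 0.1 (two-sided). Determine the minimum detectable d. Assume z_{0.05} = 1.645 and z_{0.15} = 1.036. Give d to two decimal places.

For a single sample (or paired design) of n = 368: d_min = (z_{α/2} + z_β)/√n.
z-sum = 1.645 + 1.036 = 2.681.
d_min = 2.681 / √368 = 2.681 / 19.183 = 0.140.

d_min ≈ 0.14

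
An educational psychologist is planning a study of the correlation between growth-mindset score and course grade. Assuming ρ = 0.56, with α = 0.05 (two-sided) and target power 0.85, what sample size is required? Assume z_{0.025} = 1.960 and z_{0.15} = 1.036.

Fisher's z: C = ½·ln((1+r)/(1−r)) = ½·ln(3.5455) = 0.6328.
n = ((z_{α/2} + z_β)/C)² + 3.
(1.960 + 1.036) / 0.6328 = 2.996 / 0.6328 = 4.735.
n = 4.735² + 3 = 22.42 + 3 = 25.4.
Round up.

n = 26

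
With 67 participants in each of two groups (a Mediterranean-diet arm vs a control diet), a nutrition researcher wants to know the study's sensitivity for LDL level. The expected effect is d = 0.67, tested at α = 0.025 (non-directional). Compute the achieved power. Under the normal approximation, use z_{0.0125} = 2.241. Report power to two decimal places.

For two equal groups, power = Φ(d·√(n/2) − z_{α/2}).
d·√(n/2) = 0.67 × √(67/2) = 0.67 × 5.788 = 3.878.
z_β = 3.878 − 2.241 = 1.637.
Power = Φ(1.637) = 0.949.

power ≈ 0.95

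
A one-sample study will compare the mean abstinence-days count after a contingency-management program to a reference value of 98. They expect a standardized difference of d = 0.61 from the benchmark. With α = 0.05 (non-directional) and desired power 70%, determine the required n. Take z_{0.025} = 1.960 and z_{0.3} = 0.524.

For a one-sample test: n = ((z_{α/2} + z_β) / d)².
z_{α/2} + z_β = 1.960 + 0.524 = 2.484.
n = (2.484 / 0.61)² = 4.072² = 16.58.
Round up.

n = 17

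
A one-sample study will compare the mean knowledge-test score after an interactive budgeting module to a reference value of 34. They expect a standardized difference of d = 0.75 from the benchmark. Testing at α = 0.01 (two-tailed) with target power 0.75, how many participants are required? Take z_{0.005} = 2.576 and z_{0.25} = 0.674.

n = 19

For a one-sample test: n = ((z_{α/2} + z_β) / d)².
z_{α/2} + z_β = 2.576 + 0.674 = 3.250.
n = (3.250 / 0.75)² = 4.333² = 18.78.
Round up.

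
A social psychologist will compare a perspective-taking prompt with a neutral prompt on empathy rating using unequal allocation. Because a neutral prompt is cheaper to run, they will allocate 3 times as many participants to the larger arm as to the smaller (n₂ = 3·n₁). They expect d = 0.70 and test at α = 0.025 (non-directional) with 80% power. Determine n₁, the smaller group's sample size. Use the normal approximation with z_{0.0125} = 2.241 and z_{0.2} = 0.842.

n₁ = 26

With allocation ratio k = n₂/n₁ = 3, Var(x̄₁−x̄₂) = σ²(1/n₁ + 1/(k·n₁)) = σ²·(k+1)/(k·n₁).
So n₁ = (1 + 1/k)·((z_{α/2} + z_β)/d)² = 1.333 × (3.083/0.70)².
n₁ = 1.333 × 19.40 = 25.9.
Round up: n₁ = 26, giving n₂ = 3 × 26 = 78.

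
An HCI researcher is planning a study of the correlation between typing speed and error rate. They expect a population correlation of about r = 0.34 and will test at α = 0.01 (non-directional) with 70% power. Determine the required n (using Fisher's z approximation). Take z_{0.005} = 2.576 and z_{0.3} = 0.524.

n = 80

Fisher's z: C = ½·ln((1+r)/(1−r)) = ½·ln(2.0303) = 0.3541.
n = ((z_{α/2} + z_β)/C)² + 3.
(2.576 + 0.524) / 0.3541 = 3.100 / 0.3541 = 8.755.
n = 8.755² + 3 = 76.64 + 3 = 79.6.
Round up.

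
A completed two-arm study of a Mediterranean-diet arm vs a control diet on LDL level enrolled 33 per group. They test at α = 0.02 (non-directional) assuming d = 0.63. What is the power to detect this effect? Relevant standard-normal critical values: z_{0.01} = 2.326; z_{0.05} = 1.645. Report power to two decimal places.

For two equal groups, power = Φ(d·√(n/2) − z_{α/2}).
d·√(n/2) = 0.63 × √(33/2) = 0.63 × 4.062 = 2.559.
z_β = 2.559 − 2.326 = 0.233.
Power = Φ(0.233) = 0.592.

power ≈ 0.59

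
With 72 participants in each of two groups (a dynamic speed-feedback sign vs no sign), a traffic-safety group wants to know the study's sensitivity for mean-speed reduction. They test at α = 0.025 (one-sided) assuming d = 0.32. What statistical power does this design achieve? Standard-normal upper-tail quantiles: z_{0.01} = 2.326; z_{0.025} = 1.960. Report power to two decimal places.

For two equal groups, power = Φ(d·√(n/2) − z_{α}).
d·√(n/2) = 0.32 × √(72/2) = 0.32 × 6.000 = 1.920.
z_β = 1.920 − 1.960 = -0.040.
Power = Φ(-0.040) = 0.484.

power ≈ 0.48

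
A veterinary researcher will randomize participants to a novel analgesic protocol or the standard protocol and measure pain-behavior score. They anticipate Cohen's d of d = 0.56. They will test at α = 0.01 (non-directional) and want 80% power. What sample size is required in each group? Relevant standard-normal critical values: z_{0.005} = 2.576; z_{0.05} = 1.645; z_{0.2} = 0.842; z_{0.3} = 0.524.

n = 75 per group

For two independent groups with equal n: n = 2·((z_{α/2} + z_β) / d)².
z_{α/2} + z_β = 2.576 + 0.842 = 3.418.
n = 2 × (3.418 / 0.56)² = 2 × 6.104² = 2 × 37.25 = 74.5.
Round up to the next whole participant.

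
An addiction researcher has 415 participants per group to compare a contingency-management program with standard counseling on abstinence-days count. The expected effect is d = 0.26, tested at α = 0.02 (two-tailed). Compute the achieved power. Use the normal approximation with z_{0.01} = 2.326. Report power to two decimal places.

For two equal groups, power = Φ(d·√(n/2) − z_{α/2}).
d·√(n/2) = 0.26 × √(415/2) = 0.26 × 14.405 = 3.745.
z_β = 3.745 − 2.326 = 1.419.
Power = Φ(1.419) = 0.922.

power ≈ 0.92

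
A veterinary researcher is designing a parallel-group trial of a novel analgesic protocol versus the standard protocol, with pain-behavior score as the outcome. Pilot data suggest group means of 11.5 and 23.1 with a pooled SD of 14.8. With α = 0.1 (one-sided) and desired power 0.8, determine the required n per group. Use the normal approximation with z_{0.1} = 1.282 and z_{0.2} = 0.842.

n = 15 per group

Cohen's d = |M₁ − M₂| / SD_pooled = |11.5 − 23.1| / 14.8 = 11.6 / 14.8 = 0.784.
For two independent groups with equal n: n = 2·((z_{α} + z_β) / d)².
z_{α} + z_β = 1.282 + 0.842 = 2.124.
n = 2 × (2.124 / 0.784)² = 2 × 2.709² = 2 × 7.34 = 14.7.
Round up to the next whole participant.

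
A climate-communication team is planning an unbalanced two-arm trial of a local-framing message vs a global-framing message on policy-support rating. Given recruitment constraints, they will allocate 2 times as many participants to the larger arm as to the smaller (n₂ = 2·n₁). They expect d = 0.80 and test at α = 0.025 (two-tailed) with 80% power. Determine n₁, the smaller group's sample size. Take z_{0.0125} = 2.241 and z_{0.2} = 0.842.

n₁ = 23

With allocation ratio k = n₂/n₁ = 2, Var(x̄₁−x̄₂) = σ²(1/n₁ + 1/(k·n₁)) = σ²·(k+1)/(k·n₁).
So n₁ = (1 + 1/k)·((z_{α/2} + z_β)/d)² = 1.500 × (3.083/0.80)².
n₁ = 1.500 × 14.85 = 22.3.
Round up: n₁ = 23, giving n₂ = 2 × 23 = 46.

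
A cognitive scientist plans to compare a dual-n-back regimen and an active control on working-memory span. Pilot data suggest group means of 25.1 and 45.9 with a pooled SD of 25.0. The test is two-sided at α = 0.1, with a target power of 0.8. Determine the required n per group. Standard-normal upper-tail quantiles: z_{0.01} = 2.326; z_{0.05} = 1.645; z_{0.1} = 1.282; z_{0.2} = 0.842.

Cohen's d = |M₁ − M₂| / SD_pooled = |25.1 − 45.9| / 25.0 = 20.8 / 25.0 = 0.832.
For two independent groups with equal n: n = 2·((z_{α/2} + z_β) / d)².
z_{α/2} + z_β = 1.645 + 0.842 = 2.487.
n = 2 × (2.487 / 0.832)² = 2 × 2.989² = 2 × 8.94 = 17.9.
Round up to the next whole participant.

n = 18 per group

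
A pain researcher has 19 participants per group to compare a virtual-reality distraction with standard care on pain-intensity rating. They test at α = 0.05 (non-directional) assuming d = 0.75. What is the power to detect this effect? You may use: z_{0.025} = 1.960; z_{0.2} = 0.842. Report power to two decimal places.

power ≈ 0.64

For two equal groups, power = Φ(d·√(n/2) − z_{α/2}).
d·√(n/2) = 0.75 × √(19/2) = 0.75 × 3.082 = 2.312.
z_β = 2.312 − 1.960 = 0.352.
Power = Φ(0.352) = 0.637.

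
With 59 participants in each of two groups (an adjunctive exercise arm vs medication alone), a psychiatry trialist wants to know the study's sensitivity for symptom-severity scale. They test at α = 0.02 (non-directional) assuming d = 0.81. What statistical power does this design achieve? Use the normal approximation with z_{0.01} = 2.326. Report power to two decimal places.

power ≈ 0.98

For two equal groups, power = Φ(d·√(n/2) − z_{α/2}).
d·√(n/2) = 0.81 × √(59/2) = 0.81 × 5.431 = 4.399.
z_β = 4.399 − 2.326 = 2.073.
Power = Φ(2.073) = 0.981.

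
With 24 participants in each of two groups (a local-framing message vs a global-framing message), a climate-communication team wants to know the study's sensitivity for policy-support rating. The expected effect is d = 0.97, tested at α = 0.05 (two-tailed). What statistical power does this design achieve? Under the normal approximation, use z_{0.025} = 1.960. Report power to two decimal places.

power ≈ 0.92

For two equal groups, power = Φ(d·√(n/2) − z_{α/2}).
d·√(n/2) = 0.97 × √(24/2) = 0.97 × 3.464 = 3.360.
z_β = 3.360 − 1.960 = 1.400.
Power = Φ(1.400) = 0.919.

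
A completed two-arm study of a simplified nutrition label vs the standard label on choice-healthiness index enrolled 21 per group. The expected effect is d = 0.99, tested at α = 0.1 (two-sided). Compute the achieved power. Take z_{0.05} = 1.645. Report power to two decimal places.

For two equal groups, power = Φ(d·√(n/2) − z_{α/2}).
d·√(n/2) = 0.99 × √(21/2) = 0.99 × 3.240 = 3.208.
z_β = 3.208 − 1.645 = 1.563.
Power = Φ(1.563) = 0.941.

power ≈ 0.94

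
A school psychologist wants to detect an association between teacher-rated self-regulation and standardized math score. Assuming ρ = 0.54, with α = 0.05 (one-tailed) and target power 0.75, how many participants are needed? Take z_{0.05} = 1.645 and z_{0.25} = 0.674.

n = 18

Fisher's z: C = ½·ln((1+r)/(1−r)) = ½·ln(3.3478) = 0.6042.
n = ((z_{α} + z_β)/C)² + 3.
(1.645 + 0.674) / 0.6042 = 2.319 / 0.6042 = 3.838.
n = 3.838² + 3 = 14.73 + 3 = 17.7.
Round up.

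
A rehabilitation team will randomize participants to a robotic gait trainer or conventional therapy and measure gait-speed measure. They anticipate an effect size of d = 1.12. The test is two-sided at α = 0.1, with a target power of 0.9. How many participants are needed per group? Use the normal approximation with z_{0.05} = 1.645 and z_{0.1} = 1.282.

For two independent groups with equal n: n = 2·((z_{α/2} + z_β) / d)².
z_{α/2} + z_β = 1.645 + 1.282 = 2.927.
n = 2 × (2.927 / 1.12)² = 2 × 2.613² = 2 × 6.83 = 13.7.
Round up to the next whole participant.

n = 14 per group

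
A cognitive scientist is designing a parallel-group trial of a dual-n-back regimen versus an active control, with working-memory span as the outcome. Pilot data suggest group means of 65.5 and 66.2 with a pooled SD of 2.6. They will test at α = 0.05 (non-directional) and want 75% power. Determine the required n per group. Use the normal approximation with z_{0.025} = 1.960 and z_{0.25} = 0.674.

Cohen's d = |M₁ − M₂| / SD_pooled = |65.5 − 66.2| / 2.6 = 0.7 / 2.6 = 0.269.
For two independent groups with equal n: n = 2·((z_{α/2} + z_β) / d)².
z_{α/2} + z_β = 1.960 + 0.674 = 2.634.
n = 2 × (2.634 / 0.269)² = 2 × 9.792² = 2 × 95.88 = 191.8.
Round up to the next whole participant.

n = 192 per group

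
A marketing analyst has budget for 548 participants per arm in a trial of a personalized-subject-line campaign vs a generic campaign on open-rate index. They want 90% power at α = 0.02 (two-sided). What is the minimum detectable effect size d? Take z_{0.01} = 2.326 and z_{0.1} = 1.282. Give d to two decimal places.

d_min ≈ 0.22

For two independent groups of n = 548 each: d_min = (z_{α/2} + z_β)·√(2/n).
z-sum = 2.326 + 1.282 = 3.608.
d_min = 3.608 × √(2/548) = 3.608 × 0.0604 = 0.218.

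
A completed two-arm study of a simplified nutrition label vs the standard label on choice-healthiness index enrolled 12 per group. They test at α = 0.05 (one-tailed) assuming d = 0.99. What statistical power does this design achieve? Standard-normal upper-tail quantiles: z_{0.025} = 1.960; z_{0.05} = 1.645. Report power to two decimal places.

For two equal groups, power = Φ(d·√(n/2) − z_{α}).
d·√(n/2) = 0.99 × √(12/2) = 0.99 × 2.449 = 2.425.
z_β = 2.425 − 1.645 = 0.780.
Power = Φ(0.780) = 0.782.

power ≈ 0.78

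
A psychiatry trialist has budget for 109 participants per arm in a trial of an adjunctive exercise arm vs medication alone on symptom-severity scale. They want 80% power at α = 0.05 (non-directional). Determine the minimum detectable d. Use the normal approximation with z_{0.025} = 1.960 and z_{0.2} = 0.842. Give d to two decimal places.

For two independent groups of n = 109 each: d_min = (z_{α/2} + z_β)·√(2/n).
z-sum = 1.960 + 0.842 = 2.802.
d_min = 2.802 × √(2/109) = 2.802 × 0.1355 = 0.380.

d_min ≈ 0.38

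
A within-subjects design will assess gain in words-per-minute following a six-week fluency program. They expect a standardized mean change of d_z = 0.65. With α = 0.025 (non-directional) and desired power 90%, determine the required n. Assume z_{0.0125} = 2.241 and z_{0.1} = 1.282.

For a paired (one-sample on differences) test: n = ((z_{α/2} + z_β) / d)².
z_{α/2} + z_β = 2.241 + 1.282 = 3.523.
n = (3.523 / 0.65)² = 5.420² = 29.38.
Round up.

n = 30 pairs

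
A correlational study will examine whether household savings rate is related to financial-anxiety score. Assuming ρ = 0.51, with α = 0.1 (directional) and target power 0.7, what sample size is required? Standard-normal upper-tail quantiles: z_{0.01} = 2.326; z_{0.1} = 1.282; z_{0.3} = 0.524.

n = 14

Fisher's z: C = ½·ln((1+r)/(1−r)) = ½·ln(3.0816) = 0.5627.
n = ((z_{α} + z_β)/C)² + 3.
(1.282 + 0.524) / 0.5627 = 1.806 / 0.5627 = 3.210.
n = 3.210² + 3 = 10.30 + 3 = 13.3.
Round up.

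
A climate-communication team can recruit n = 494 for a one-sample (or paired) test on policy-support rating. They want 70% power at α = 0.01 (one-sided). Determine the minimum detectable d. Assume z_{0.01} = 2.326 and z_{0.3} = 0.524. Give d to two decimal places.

d_min ≈ 0.13

For a single sample (or paired design) of n = 494: d_min = (z_{α} + z_β)/√n.
z-sum = 2.326 + 0.524 = 2.850.
d_min = 2.850 / √494 = 2.850 / 22.226 = 0.128.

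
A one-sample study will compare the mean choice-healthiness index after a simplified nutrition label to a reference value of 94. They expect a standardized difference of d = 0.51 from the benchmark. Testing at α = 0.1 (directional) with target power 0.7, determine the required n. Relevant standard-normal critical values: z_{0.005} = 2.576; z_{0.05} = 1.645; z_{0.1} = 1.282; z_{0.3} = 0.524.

n = 13

For a one-sample test: n = ((z_{α} + z_β) / d)².
z_{α} + z_β = 1.282 + 0.524 = 1.806.
n = (1.806 / 0.51)² = 3.541² = 12.54.
Round up.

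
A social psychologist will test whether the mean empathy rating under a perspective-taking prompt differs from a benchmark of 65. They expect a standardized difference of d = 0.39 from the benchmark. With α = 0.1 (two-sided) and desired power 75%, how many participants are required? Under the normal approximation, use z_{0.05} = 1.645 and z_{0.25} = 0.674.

For a one-sample test: n = ((z_{α/2} + z_β) / d)².
z_{α/2} + z_β = 1.645 + 0.674 = 2.319.
n = (2.319 / 0.39)² = 5.946² = 35.36.
Round up.

n = 36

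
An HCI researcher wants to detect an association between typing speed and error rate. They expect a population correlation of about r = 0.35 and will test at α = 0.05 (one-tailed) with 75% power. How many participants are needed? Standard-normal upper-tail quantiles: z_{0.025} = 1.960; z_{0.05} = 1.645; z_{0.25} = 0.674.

Fisher's z: C = ½·ln((1+r)/(1−r)) = ½·ln(2.0769) = 0.3654.
n = ((z_{α} + z_β)/C)² + 3.
(1.645 + 0.674) / 0.3654 = 2.319 / 0.3654 = 6.346.
n = 6.346² + 3 = 40.28 + 3 = 43.3.
Round up.

n = 44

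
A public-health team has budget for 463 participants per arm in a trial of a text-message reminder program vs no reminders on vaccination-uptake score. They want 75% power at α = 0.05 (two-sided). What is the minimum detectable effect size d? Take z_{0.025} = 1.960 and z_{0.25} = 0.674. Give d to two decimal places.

For two independent groups of n = 463 each: d_min = (z_{α/2} + z_β)·√(2/n).
z-sum = 1.960 + 0.674 = 2.634.
d_min = 2.634 × √(2/463) = 2.634 × 0.0657 = 0.173.

d_min ≈ 0.17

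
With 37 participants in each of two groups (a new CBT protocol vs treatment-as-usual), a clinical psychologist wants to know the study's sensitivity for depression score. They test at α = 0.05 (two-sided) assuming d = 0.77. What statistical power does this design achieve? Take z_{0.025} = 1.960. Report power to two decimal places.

For two equal groups, power = Φ(d·√(n/2) − z_{α/2}).
d·√(n/2) = 0.77 × √(37/2) = 0.77 × 4.301 = 3.312.
z_β = 3.312 − 1.960 = 1.352.
Power = Φ(1.352) = 0.912.

power ≈ 0.91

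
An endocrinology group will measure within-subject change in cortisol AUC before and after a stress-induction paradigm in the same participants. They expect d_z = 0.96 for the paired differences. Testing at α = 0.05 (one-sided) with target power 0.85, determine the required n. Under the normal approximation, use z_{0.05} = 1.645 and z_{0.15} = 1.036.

n = 8 pairs

For a paired (one-sample on differences) test: n = ((z_{α} + z_β) / d)².
z_{α} + z_β = 1.645 + 1.036 = 2.681.
n = (2.681 / 0.96)² = 2.793² = 7.80.
Round up.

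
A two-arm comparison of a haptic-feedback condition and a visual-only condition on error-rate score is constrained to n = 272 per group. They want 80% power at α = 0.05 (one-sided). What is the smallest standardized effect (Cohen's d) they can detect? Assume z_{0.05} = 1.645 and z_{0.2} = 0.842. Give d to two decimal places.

For two independent groups of n = 272 each: d_min = (z_{α} + z_β)·√(2/n).
z-sum = 1.645 + 0.842 = 2.487.
d_min = 2.487 × √(2/272) = 2.487 × 0.0857 = 0.213.

d_min ≈ 0.21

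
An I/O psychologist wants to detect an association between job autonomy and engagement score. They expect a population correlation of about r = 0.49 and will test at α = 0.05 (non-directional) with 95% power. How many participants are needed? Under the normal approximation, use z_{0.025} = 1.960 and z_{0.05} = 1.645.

Fisher's z: C = ½·ln((1+r)/(1−r)) = ½·ln(2.9216) = 0.5361.
n = ((z_{α/2} + z_β)/C)² + 3.
(1.960 + 1.645) / 0.5361 = 3.605 / 0.5361 = 6.724.
n = 6.724² + 3 = 45.22 + 3 = 48.2.
Round up.

n = 49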